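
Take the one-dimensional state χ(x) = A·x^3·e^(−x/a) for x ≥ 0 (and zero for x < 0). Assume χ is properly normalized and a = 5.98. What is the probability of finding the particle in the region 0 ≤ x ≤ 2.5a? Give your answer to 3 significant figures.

The probability is P = ∫ |χ|² dx over [0, 2.5a].
The normalization integral ∫|χ|²dx over the whole domain equals 45·a^7/8·A², and A² cancels in the ratio.
Substituting u = x/a, A² and the length scale cancel in the ratio: P = ∫_{0}^{2.5} u^6·e^(-2·u) du / ∫_{0}^{∞} u^6·e^(-2·u) du.
Using ∫ u^6·e^(-2·u) du = -(4·u^6 + 12·u^5 + 30·u^4 + 60·u^3 + 90·u^2 + 90·u + 45)·e^(-2·u)/8, the numerator is ≈ 1.3377 and the denominator is 45/8.
This works out to P = 0.2378.

P ≈ 0.238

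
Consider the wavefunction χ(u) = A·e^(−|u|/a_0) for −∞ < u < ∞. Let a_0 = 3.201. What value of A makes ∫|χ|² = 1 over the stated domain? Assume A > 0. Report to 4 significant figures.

The normalization condition is ∫|χ|² du = 1 from −∞ to ∞.
With χ = A·e^(−|u|/a_0), the integral evaluates to A²·[a_0].
With a_0 = 3.201: A² = 0.31240 and A = 0.55893.

A ≈ 0.5589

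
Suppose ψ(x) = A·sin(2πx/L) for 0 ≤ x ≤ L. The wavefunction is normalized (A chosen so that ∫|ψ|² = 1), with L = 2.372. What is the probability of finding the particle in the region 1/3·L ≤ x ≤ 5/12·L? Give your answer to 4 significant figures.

P ≈ 0.08333

The probability is P = ∫ |ψ|² dx over [1/3·L, 5/12·L].
Since A² = 1/(L/2), this is the region integral divided by the full normalization integral.
Let u = x/L; then A² and the length scale cancel, so P = ∫_{1/3}^{5/12} sin(2·π·u)^2 du ÷ ∫_{0}^{1} sin(2·π·u)^2 du.
With ∫ sin(2·π·u)^2 du = u/2 - sin(4·π·u)/(8·π) + C, the region integral is 1/24 and the full one is 1/2.
Evaluating gives P = 1/12.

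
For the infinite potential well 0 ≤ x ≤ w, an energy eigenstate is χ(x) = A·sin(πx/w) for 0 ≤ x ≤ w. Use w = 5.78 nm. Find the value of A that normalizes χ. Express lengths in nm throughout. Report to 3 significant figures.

Normalization requires ∫|χ|² dx = 1, integrated from 0 to w.
With χ = A·sin(πx/w), the integral evaluates to A²·[w/2].
With w = 5.78: A² = 0.3460 and A = 0.5882.

A ≈ 0.588 nm^(-1/2)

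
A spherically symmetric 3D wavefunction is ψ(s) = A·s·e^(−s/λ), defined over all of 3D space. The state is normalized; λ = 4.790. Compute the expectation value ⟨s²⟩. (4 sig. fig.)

By definition ⟨s²⟩ = ∫ s^2 |ψ(s)|² 4πs² ds.
With ∫₀^∞ s^6 e^(−αs) ds = 6!/α^7, since the A² factors cancel between numerator and denominator, ⟨s²⟩ = 15·λ^2/2.
Putting λ = 4.790 gives 172.08.

⟨s^2⟩ ≈ 172.1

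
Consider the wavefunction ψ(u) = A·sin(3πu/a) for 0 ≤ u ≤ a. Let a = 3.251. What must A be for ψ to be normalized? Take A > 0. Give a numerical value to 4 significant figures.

A ≈ 0.7843

We need A² ∫|f|² du = 1, taking the integral from 0 to a.
With ∫₀^a sin²(nπu/a) du = a/2, ∫|ψ|² du = A²·(a/2).
So A² = (a/2)^(−1).
Plugging in a = 3.251 yields A = 0.78434.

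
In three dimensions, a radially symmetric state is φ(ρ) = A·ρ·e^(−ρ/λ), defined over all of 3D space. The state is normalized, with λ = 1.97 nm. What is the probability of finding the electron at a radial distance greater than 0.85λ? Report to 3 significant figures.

P ≈ 0.970

P = ∫ |φ|² 4πρ² dρ over ρ > 0.85λ.
A² is fixed by ∫₀^∞ 4πρ²|φ|² dρ = 1, i.e. A² = (3·π·λ^5)^(−1).
In terms of u = ρ/λ (A², 4π and the length scale all cancel between numerator and denominator), P = [∫_{0.85}^{∞} u^4·e^(-2·u) du] / [∫_{0}^{∞} u^4·e^(-2·u) du].
Using ∫ u^4·e^(-2·u) du = -(u^4/2 + u^3 + 3·u^2/2 + 3·u/2 + 3/4)·e^(-2·u), the numerator is ≈ 0.72779 and the denominator is 3/4.
The region integral divided by the full integral gives P = 0.9704.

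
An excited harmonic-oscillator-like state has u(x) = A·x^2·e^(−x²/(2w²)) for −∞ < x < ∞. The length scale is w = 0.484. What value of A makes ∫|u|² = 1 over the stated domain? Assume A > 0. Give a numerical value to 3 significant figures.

A ≈ 5.32

The normalization condition is ∫|u|² dx = 1 from −∞ to ∞.
With u = A·x^2·e^(−x²/(2w²)), the integral evaluates to A²·[3·√(π)·w^5/4].
Hence A² = 1/[3·√(π)·w^5/4].
Plugging in w = 0.484 yields A = 5.322.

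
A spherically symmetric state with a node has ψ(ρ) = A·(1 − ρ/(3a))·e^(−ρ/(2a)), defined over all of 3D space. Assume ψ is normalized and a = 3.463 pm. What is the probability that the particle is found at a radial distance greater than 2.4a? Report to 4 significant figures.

P = ∫ |ψ|² 4πρ² dρ over ρ > 2.4a.
A² is fixed by ∫₀^∞ 4πρ²|ψ|² dρ = 1, i.e. A² = (8·π·a^3/3)^(−1).
In terms of u = ρ/a (A², 4π and the length scale all cancel between numerator and denominator), P = [∫_{2.4}^{∞} u^2·(1 - u/3)^2·e^(-u) du] / [∫_{0}^{∞} u^2·(1 - u/3)^2·e^(-u) du].
An antiderivative of u^2·(1 - u/3)^2·e^(-u) is (-u^4 + 2·u^3 - 3·u^2 - 6·u - 6)·e^(-u)/9; evaluating from 2.4 to ∞ gives 9002·e^(-12/5)/1875, while the full integral is 2/3.
The region integral divided by the full integral gives P = 0.65331.

P ≈ 0.6533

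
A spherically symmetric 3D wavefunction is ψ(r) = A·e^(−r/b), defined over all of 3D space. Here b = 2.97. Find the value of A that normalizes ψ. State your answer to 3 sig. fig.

A ≈ 0.110

Normalization requires ∫|ψ|² 4πr² dr = 1, integrated from 0 to ∞.
In 3D with spherical symmetry the volume element is 4πr² dr.
Using ∫₀^∞ rⁿ e^(−αr) dr = n!/αⁿ⁺¹, carrying out the integral gives A² · π·b^3.
With b = 2.97: A² = 0.01215 and A = 0.1102.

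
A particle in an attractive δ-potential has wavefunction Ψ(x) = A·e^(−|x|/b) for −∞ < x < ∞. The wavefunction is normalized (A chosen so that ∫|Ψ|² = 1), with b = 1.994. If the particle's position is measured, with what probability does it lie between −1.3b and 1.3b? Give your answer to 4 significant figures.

P ≈ 0.9257

|Ψ|² is the probability density, so P = ∫_{−1.3b}^{1.3b} |Ψ|² dx.
With A² fixed by ∫|Ψ|² = 1, i.e. A² = (b)^(−1), substitute and integrate.
By symmetry take twice the x ≥ 0 contribution in numerator and denominator; the 2's cancel. Let u = x/b; then A² and the length scale cancel, so P = ∫_{0}^{1.3} e^(-2·u) du ÷ ∫_{0}^{∞} e^(-2·u) du.
An antiderivative of e^(-2·u) is -e^(-2·u)/2; evaluating from 0 to 1.3 gives 1/2 - e^(-13/5)/2, while the full integral is 1/2.
This works out to P = 0.92573.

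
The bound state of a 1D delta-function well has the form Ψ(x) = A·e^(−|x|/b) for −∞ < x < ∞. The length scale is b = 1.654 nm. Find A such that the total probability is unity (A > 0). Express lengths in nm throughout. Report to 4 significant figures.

We need A² ∫|f|² dx = 1, taking the integral from −∞ to ∞.
Using ∫₀^∞ xⁿ e^(−αx) dx = n!/αⁿ⁺¹, ∫|Ψ|² dx = A²·(b).
Setting this equal to 1 gives A² = 1/(b).
Plugging in b = 1.654 yields A = 0.77756.

A ≈ 0.7776 nm^(-1/2)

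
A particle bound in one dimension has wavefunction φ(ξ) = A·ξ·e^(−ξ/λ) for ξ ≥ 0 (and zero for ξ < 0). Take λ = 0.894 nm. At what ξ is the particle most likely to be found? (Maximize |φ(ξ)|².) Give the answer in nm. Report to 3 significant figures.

ξ ≈ 0.894 nm

Set d/dξ [|φ(ξ)|²] = 0 and solve for ξ > 0.
This gives ξ = λ.
With λ = 0.894, the most probable position is 0.8940 nm.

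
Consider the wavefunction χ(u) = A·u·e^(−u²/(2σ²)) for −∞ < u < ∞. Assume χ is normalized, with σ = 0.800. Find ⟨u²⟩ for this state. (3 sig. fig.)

The expectation value is the |χ|²-weighted average of u^2: ∫ u^2|χ|² du.
Evaluating both integrals, ⟨u²⟩ = 3·σ^2/2.
Putting σ = 0.800 gives 0.9600.

⟨u^2⟩ ≈ 0.960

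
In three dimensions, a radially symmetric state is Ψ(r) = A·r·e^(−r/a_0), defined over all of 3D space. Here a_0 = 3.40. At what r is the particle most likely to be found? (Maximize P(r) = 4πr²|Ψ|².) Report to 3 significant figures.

Differentiate P(r) = 4πr²|Ψ|² with respect to r and set to zero.
This gives r = 2·a_0.
With a_0 = 3.40, the most probable radial distance is 6.800.

r ≈ 6.80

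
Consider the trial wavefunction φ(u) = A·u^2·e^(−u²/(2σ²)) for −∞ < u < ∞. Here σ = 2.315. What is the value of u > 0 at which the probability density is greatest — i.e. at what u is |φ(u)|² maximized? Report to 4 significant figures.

Differentiate |φ(u)|² with respect to u and set to zero.
This gives u = √(2)·σ.
With σ = 2.315, the value of u > 0 at which the probability density is greatest is 3.2739.

u ≈ 3.274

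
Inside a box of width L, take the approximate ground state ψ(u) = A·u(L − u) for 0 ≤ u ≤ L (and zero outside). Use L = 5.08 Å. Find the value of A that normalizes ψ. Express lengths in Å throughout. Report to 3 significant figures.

A ≈ 0.0942 Å^(-5/2)

We need A² ∫|f|² du = 1, taking the integral from 0 to L.
Expanding the polynomial and integrating term by term, carrying out the integral gives A² · L^5/30.
So A² = (L^5/30)^(−1).
Plugging in L = 5.08 yields A = 0.09417.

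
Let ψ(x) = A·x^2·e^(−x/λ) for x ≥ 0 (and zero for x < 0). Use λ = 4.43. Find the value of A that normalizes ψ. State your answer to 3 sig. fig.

A ≈ 0.0280

Normalization requires ∫|ψ|² dx = 1, integrated from 0 to ∞.
Using ∫₀^∞ xⁿ e^(−αx) dx = n!/αⁿ⁺¹, ∫|ψ|² dx = A²·(3·λ^5/4).
So A² = (3·λ^5/4)^(−1).
Substituting λ = 4.43 gives A² = 0.0007815, so A = 0.02796.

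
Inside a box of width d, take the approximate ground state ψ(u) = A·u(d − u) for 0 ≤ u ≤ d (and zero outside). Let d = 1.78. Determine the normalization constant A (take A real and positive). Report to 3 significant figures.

Require ∫ |ψ|² du = 1 over the whole domain.
With ψ = A·u(d − u), the integral evaluates to A²·[d^5/30].
So A² = (d^5/30)^(−1).
Substituting d = 1.78 gives A² = 1.679, so A = 1.296.

A ≈ 1.30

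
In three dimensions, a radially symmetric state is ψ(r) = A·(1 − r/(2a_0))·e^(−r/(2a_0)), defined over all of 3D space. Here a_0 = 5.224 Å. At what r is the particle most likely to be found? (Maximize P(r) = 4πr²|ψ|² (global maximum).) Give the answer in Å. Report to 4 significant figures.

r ≈ 27.35 Å

Differentiate P(r) = 4πr²|ψ|² with respect to r and set to zero.
This gives r = a_0·(√(5) + 3).
With a_0 = 5.224, the most probable radial distance is 27.353 Å.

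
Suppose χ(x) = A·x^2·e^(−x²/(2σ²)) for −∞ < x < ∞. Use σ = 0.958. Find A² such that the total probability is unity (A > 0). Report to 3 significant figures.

Normalization requires ∫|χ|² dx = 1, integrated from −∞ to ∞.
Using the Gaussian integral ∫_{−∞}^{∞} e^(−αx²) dx = √(π/α), with χ = A·x^2·e^(−x²/(2σ²)), the integral evaluates to A²·[3·√(π)·σ^5/4].
With σ = 0.958: A² = 0.9323 and A = 0.9655.

A^2 ≈ 0.932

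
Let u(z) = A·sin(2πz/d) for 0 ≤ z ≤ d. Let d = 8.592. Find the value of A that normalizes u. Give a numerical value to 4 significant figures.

A ≈ 0.4825

Require ∫ |u|² dz = 1 over the whole domain.
With ∫₀^d sin²(nπz/d) dz = d/2, ∫|u|² dz = A²·(d/2).
Setting this equal to 1 gives A² = 1/(d/2).
With d = 8.592: A² = 0.23277 and A = 0.48247.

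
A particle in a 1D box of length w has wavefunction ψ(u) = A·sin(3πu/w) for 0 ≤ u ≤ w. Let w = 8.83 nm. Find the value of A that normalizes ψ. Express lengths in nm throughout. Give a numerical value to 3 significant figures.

The normalization condition is ∫|ψ|² du = 1 from 0 to w.
Carrying out the integral gives A² · w/2.
Hence A² = 1/[w/2].
Substituting w = 8.83 gives A² = 0.2265, so A = 0.4759.

A ≈ 0.476 nm^(-1/2)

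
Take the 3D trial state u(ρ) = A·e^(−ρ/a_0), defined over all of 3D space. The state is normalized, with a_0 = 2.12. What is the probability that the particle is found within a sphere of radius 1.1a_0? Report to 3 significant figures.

With dV = 4πρ²dρ, the probability is ∫|u|² dV over ρ ≤ 1.1a_0.
The full normalization integral is A²·[π·a_0^3] = 1, fixing A².
Let t = ρ/a_0; then A², 4π and the length scale all cancel, so P = ∫_{0}^{1.1} t^2·e^(-2·t) dt ÷ ∫_{0}^{∞} t^2·e^(-2·t) dt.
With ∫ t^2·e^(-2·t) dt = -(2·t^2 + 2·t + 1)·e^(-2·t)/4 + C, the region integral is 1/4 - 281·e^(-11/5)/200 and the full one is 1/4.
This evaluates to P = 0.3773.

P ≈ 0.377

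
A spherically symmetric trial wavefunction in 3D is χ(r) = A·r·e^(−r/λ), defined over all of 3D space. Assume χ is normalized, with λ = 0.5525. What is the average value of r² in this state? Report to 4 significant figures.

By definition ⟨r²⟩ = ∫ r^2 |χ(r)|² 4πr² dr.
Since the A² factors cancel between numerator and denominator, ⟨r²⟩ = 15·λ^2/2.
Putting λ = 0.5525 gives 2.2894.

⟨r^2⟩ ≈ 2.289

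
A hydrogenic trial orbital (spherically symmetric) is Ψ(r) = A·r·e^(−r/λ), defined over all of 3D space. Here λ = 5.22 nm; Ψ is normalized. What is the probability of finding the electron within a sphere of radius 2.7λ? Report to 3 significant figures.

Integrate the radial probability density 4πr²|Ψ|² over r ≤ 2.7λ.
A² is fixed by ∫₀^∞ 4πr²|Ψ|² dr = 1, i.e. A² = (3·π·λ^5)^(−1).
Let u = r/λ; then A², 4π and the length scale all cancel, so P = ∫_{0}^{2.7} u^4·e^(-2·u) du ÷ ∫_{0}^{∞} u^4·e^(-2·u) du.
Using ∫ u^4·e^(-2·u) du = -(u^4/2 + u^3 + 3·u^2/2 + 3·u/2 + 3/4)·e^(-2·u), the numerator is ≈ 0.47002 and the denominator is 3/4.
This evaluates to P = 0.6267.

P ≈ 0.627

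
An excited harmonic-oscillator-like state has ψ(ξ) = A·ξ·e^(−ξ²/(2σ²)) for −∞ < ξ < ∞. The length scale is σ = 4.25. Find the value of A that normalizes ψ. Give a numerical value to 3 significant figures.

We need A² ∫|f|² dξ = 1, taking the integral from −∞ to ∞.
∫|ψ|² dξ = A²·(√(π)·σ^3/2).
Setting this equal to 1 gives A² = 1/(√(π)·σ^3/2).
With σ = 4.25: A² = 0.01470 and A = 0.1212.

A ≈ 0.121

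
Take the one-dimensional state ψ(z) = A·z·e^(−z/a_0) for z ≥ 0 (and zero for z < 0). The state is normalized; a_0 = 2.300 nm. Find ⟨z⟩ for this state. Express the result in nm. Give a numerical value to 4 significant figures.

⟨z⟩ ≈ 3.450 nm

⟨z⟩ = ∫ z |ψ|² dz over the full domain.
The ratio of the moment integral to the normalization integral gives ⟨z⟩ = 3·a_0/2.
Putting a_0 = 2.300 gives 3.4500.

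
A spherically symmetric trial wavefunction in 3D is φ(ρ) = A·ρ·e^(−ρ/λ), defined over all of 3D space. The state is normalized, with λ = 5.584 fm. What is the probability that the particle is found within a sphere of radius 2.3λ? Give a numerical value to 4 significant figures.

Integrate the radial probability density 4πρ²|φ|² over ρ ≤ 2.3λ.
A² is fixed by ∫₀^∞ 4πρ²|φ|² dρ = 1, i.e. A² = (3·π·λ^5)^(−1).
Substituting u = ρ/λ, A², 4π and the length scale all cancel in the ratio: P = ∫_{0}^{2.3} u^4·e^(-2·u) du / ∫_{0}^{∞} u^4·e^(-2·u) du.
An antiderivative of u^4·e^(-2·u) is -(u^4/2 + u^3 + 3·u^2/2 + 3·u/2 + 3/4)·e^(-2·u); evaluating from 0 to 2.3 gives ≈ 0.365074, while the full integral is 3/4.
Taking the ratio yields P = 0.48677.

P ≈ 0.4868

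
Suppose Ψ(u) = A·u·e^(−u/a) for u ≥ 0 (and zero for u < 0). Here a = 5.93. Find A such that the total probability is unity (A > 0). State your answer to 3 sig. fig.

A ≈ 0.138

We need A² ∫|f|² du = 1, taking the integral from 0 to ∞.
Recall ∫₀^∞ u^m e^(−u/β) du = m!·β^(m+1), with Ψ = A·u·e^(−u/a), the integral evaluates to A²·[a^3/4].
Setting this equal to 1 gives A² = 1/(a^3/4).
With a = 5.93: A² = 0.01918 and A = 0.1385.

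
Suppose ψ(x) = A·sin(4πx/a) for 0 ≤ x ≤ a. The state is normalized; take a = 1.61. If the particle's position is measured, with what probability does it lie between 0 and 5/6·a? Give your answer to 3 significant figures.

|ψ|² is the probability density, so P = ∫_{0}^{5/6·a} |ψ|² dx.
Since A² = 1/(a/2), this is the region integral divided by the full normalization integral.
Let u = x/a; then A² and the length scale cancel, so P = ∫_{0}^{5/6} sin(4·π·u)^2 du ÷ ∫_{0}^{1} sin(4·π·u)^2 du.
With ∫ sin(4·π·u)^2 du = u/2 - sin(4·π·u)·cos(4·π·u)/(8·π) + C, the region integral is -√(3)/(32·π) + 5/12 and the full one is 1/2.
Evaluating gives P = -√(3)/(16·π) + 5/6.

P ≈ 0.799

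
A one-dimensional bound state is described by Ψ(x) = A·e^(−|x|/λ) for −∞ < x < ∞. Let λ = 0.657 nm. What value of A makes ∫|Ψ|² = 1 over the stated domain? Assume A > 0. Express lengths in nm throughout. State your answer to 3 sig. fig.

Require ∫ |Ψ|² dx = 1 over the whole domain.
Recall ∫₀^∞ x^m e^(−x/β) dx = m!·β^(m+1), the integral (without the A² prefactor) comes out to λ.
Substituting λ = 0.657 gives A² = 1.522, so A = 1.234.

A ≈ 1.23 nm^(-1/2)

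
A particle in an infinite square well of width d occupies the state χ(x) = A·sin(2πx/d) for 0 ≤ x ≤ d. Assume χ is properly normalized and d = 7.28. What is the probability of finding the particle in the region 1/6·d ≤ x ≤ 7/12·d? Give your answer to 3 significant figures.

The probability is P = ∫ |χ|² dx over [1/6·d, 7/12·d].
Since A² = 1/(d/2), this is the region integral divided by the full normalization integral.
Substituting u = x/d, A² and the length scale cancel in the ratio: P = ∫_{1/6}^{7/12} sin(2·π·u)^2 du / ∫_{0}^{1} sin(2·π·u)^2 du.
An antiderivative of sin(2·π·u)^2 is u/2 - sin(4·π·u)/(8·π); evaluating from 1/6 to 7/12 gives 5/24, while the full integral is 1/2.
This works out to P = 5/12.

P ≈ 0.417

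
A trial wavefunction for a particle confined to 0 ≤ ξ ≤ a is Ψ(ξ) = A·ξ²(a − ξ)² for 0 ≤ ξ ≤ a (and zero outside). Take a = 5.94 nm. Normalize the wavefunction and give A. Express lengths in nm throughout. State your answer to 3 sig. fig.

A ≈ 0.00827 nm^(-9/2)

Require ∫ |Ψ|² dξ = 1 over the whole domain.
With Ψ = A·ξ²(a − ξ)², the integral evaluates to A²·[a^9/630].
Setting this equal to 1 gives A² = 1/(a^9/630).
Plugging in a = 5.94 yields A = 0.008272.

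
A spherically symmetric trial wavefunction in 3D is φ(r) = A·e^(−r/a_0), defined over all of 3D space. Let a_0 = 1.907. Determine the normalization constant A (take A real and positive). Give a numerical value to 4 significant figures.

A ≈ 0.2142

We need A² ∫|f|² 4πr² dr = 1, taking the integral from 0 to ∞.
(Spherical symmetry: dV = 4πr² dr.)
Carrying out the integral gives A² · π·a_0^3.
With a_0 = 1.907: A² = 0.045898 and A = 0.21424.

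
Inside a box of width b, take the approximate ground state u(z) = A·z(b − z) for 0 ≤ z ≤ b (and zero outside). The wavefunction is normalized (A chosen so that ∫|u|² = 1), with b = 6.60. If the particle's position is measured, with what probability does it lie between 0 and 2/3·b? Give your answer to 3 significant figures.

The probability is P = ∫ |u|² dz over [0, 2/3·b].
Since A² = 1/(b^5/30), this is the region integral divided by the full normalization integral.
In terms of t = z/b (A² and the length scale cancel between numerator and denominator), P = [∫_{0}^{2/3} t^2·(1 - t)^2 dt] / [∫_{0}^{1} t^2·(1 - t)^2 dt].
An antiderivative of t^2·(1 - t)^2 is t^3·(6·t^2 - 15·t + 10)/30; evaluating from 0 to 2/3 gives 32/1215, while the full integral is 1/30.
This works out to P = 64/81.

P ≈ 0.790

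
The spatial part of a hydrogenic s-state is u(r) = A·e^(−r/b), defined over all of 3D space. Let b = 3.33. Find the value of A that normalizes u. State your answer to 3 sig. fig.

The normalization condition is ∫|u|² 4πr² dr = 1 from 0 to ∞.
In 3D with spherical symmetry the volume element is 4πr² dr.
Recall ∫₀^∞ r^m e^(−r/β) dr = m!·β^(m+1), carrying out the integral gives A² · π·b^3.
So A² = (π·b^3)^(−1).
Substituting b = 3.33 gives A² = 0.008620, so A = 0.09285.

A ≈ 0.0928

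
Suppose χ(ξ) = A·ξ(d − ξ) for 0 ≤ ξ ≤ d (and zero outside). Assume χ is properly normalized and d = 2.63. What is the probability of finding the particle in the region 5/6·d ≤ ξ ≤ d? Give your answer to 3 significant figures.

The probability is P = ∫ |χ|² dξ over [5/6·d, d].
With A² fixed by ∫|χ|² = 1, i.e. A² = (d^5/30)^(−1), substitute and integrate.
Substituting u = ξ/d, A² and the length scale cancel in the ratio: P = ∫_{5/6}^{1} u^2·(1 - u)^2 du / ∫_{0}^{1} u^2·(1 - u)^2 du.
Using ∫ u^2·(1 - u)^2 du = u^3·(6·u^2 - 15·u + 10)/30, the numerator is ≈ 0.0011831 and the denominator is 1/30.
Taking the ratio, P = 23/648.

P ≈ 0.0355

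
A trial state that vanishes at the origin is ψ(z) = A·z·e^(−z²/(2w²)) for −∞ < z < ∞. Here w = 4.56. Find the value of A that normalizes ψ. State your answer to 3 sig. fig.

A ≈ 0.109

Normalization requires ∫|ψ|² dz = 1, integrated from −∞ to ∞.
With ∫_{−∞}^{∞} z^(2m) e^(−αz²) dz = (2m−1)!!·√π / (2^m α^(m+1/2)), the integral (without the A² prefactor) comes out to √(π)·w^3/2.
Plugging in w = 4.56 yields A = 0.1091.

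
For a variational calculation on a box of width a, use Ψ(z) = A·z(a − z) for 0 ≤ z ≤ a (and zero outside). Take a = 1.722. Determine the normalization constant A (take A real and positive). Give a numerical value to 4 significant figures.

We need A² ∫|f|² dz = 1, taking the integral from 0 to a.
Expanding the polynomial and integrating term by term, with Ψ = A·z(a − z), the integral evaluates to A²·[a^5/30].
So A² = (a^5/30)^(−1).
Substituting a = 1.722 gives A² = 1.9813, so A = 1.4076.

A ≈ 1.408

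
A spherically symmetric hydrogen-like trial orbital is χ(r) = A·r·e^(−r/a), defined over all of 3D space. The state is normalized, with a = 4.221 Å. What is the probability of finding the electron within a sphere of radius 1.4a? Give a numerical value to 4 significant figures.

P ≈ 0.1523

P = ∫ |χ|² 4πr² dr over r ≤ 1.4a.
The full normalization integral is A²·[3·π·a^5] = 1, fixing A².
In terms of u = r/a (A², 4π and the length scale all cancel between numerator and denominator), P = [∫_{0}^{1.4} u^4·e^(-2·u) du] / [∫_{0}^{∞} u^4·e^(-2·u) du].
With ∫ u^4·e^(-2·u) du = -(u^4/2 + u^3 + 3·u^2/2 + 3·u/2 + 3/4)·e^(-2·u) + C, the region integral is ≈ 0.114243 and the full one is 3/4.
The region integral divided by the full integral gives P = 0.15232.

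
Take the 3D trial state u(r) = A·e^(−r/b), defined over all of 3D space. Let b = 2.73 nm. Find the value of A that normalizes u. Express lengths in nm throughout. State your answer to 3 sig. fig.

A ≈ 0.125 nm^(-3/2)

Normalization requires ∫|u|² 4πr² dr = 1, integrated from 0 to ∞.
(Spherical symmetry: dV = 4πr² dr.)
Using ∫₀^∞ rⁿ e^(−αr) dr = n!/αⁿ⁺¹, the integral (without the A² prefactor) comes out to π·b^3.
Hence A² = 1/[π·b^3].
Substituting b = 2.73 gives A² = 0.01564, so A = 0.1251.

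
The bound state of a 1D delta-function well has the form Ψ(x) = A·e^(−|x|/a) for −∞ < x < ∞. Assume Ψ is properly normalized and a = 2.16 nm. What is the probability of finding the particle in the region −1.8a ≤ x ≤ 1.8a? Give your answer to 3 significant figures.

P ≈ 0.973

|Ψ|² is the probability density, so P = ∫_{−1.8a}^{1.8a} |Ψ|² dx.
With A² fixed by ∫|Ψ|² = 1, i.e. A² = (a)^(−1), substitute and integrate.
By symmetry take twice the x ≥ 0 contribution in numerator and denominator; the 2's cancel. Let u = x/a; then A² and the length scale cancel, so P = ∫_{0}^{1.8} e^(-2·u) du ÷ ∫_{0}^{∞} e^(-2·u) du.
An antiderivative of e^(-2·u) is -e^(-2·u)/2; evaluating from 0 to 1.8 gives 1/2 - e^(-18/5)/2, while the full integral is 1/2.
This works out to P = 0.9727.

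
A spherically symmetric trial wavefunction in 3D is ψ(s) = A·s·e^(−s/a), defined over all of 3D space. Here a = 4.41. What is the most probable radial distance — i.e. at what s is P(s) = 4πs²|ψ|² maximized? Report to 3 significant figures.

Set d/ds [P(s) = 4πs²|ψ|²] = 0 and solve for s > 0.
This gives s = 2·a.
With a = 4.41, the most probable radial distance is 8.820.

s ≈ 8.82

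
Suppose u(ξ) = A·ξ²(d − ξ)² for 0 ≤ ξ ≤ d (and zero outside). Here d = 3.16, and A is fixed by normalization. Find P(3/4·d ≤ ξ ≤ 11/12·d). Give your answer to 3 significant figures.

P = ∫_{3/4·d}^{11/12·d} |u(ξ)|² dξ.
The normalization integral ∫|u|²dξ over the whole domain equals d^9/630·A², and A² cancels in the ratio.
In terms of t = ξ/d (A² and the length scale cancel between numerator and denominator), P = [∫_{3/4}^{11/12} t^4·(1 - t)^4 dt] / [∫_{0}^{1} t^4·(1 - t)^4 dt].
Using ∫ t^4·(1 - t)^4 dt = t^5·(70·t^4 - 315·t^3 + 540·t^2 - 420·t + 126)/630, the numerator is ≈ 0.000077059 and the denominator is 1/630.
Taking the ratio, P = 0.04855.

P ≈ 0.0485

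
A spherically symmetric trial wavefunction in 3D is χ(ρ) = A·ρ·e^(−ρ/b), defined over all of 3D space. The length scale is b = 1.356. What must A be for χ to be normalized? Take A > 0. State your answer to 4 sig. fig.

A ≈ 0.1521

The normalization condition is ∫|χ|² 4πρ² dρ = 1 from 0 to ∞.
(Spherical symmetry: dV = 4πρ² dρ.)
Using ∫₀^∞ ρⁿ e^(−αρ) dρ = n!/αⁿ⁺¹, with χ = A·ρ·e^(−ρ/b), the integral evaluates to A²·[3·π·b^5].
So A² = (3·π·b^5)^(−1).
Plugging in b = 1.356 yields A = 0.15213.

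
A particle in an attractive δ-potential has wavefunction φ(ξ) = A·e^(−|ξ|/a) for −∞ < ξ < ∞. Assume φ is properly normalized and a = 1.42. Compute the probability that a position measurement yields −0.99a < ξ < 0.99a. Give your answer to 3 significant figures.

P = ∫_{−0.99a}^{0.99a} |φ(ξ)|² dξ.
Since A² = 1/(a), this is the region integral divided by the full normalization integral.
By symmetry take twice the ξ ≥ 0 contribution in numerator and denominator; the 2's cancel. Let u = ξ/a; then A² and the length scale cancel, so P = ∫_{0}^{0.99} e^(-2·u) du ÷ ∫_{0}^{∞} e^(-2·u) du.
An antiderivative of e^(-2·u) is -e^(-2·u)/2; evaluating from 0 to 0.99 gives 1/2 - e^(-99/50)/2, while the full integral is 1/2.
Evaluating gives P = 0.8619.

P ≈ 0.862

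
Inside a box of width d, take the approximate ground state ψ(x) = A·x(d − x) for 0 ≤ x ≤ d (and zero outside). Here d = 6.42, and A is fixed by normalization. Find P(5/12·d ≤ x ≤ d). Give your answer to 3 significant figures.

The probability is P = ∫ |ψ|² dx over [5/12·d, d].
The normalization integral ∫|ψ|²dx over the whole domain equals d^5/30·A², and A² cancels in the ratio.
Let u = x/d; then A² and the length scale cancel, so P = ∫_{5/12}^{1} u^2·(1 - u)^2 du ÷ ∫_{0}^{1} u^2·(1 - u)^2 du.
An antiderivative of u^2·(1 - u)^2 is u^3·(6·u^2 - 15·u + 10)/30; evaluating from 5/12 to 1 gives ≈ 0.021779, while the full integral is 1/30.
Evaluating gives P = 0.6534.

P ≈ 0.653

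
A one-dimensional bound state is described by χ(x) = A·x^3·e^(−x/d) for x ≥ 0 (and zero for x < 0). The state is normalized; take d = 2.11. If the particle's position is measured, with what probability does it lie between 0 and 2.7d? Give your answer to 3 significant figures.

P ≈ 0.298

P = ∫_{0}^{2.7d} |χ(x)|² dx.
With A² fixed by ∫|χ|² = 1, i.e. A² = (45·d^7/8)^(−1), substitute and integrate.
In terms of u = x/d (A² and the length scale cancel between numerator and denominator), P = [∫_{0}^{2.7} u^6·e^(-2·u) du] / [∫_{0}^{∞} u^6·e^(-2·u) du].
Using ∫ u^6·e^(-2·u) du = -(4·u^6 + 12·u^5 + 30·u^4 + 60·u^3 + 90·u^2 + 90·u + 45)·e^(-2·u)/8, the numerator is ≈ 1.6781 and the denominator is 45/8.
Evaluating gives P = 0.2983.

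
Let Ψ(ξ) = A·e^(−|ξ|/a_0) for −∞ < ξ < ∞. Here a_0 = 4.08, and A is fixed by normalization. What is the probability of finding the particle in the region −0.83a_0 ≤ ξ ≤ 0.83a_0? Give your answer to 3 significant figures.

P ≈ 0.810

|Ψ|² is the probability density, so P = ∫_{−0.83a_0}^{0.83a_0} |Ψ|² dξ.
The normalization integral ∫|Ψ|²dξ over the whole domain equals a_0·A², and A² cancels in the ratio.
Both integrals are even about ξ = 0, so only the ξ ≥ 0 halves are needed (the factors of 2 cancel). Substituting u = ξ/a_0, A² and the length scale cancel in the ratio: P = ∫_{0}^{0.83} e^(-2·u) du / ∫_{0}^{∞} e^(-2·u) du.
With ∫ e^(-2·u) du = -e^(-2·u)/2 + C, the region integral is 1/2 - e^(-83/50)/2 and the full one is 1/2.
This works out to P = 0.8099.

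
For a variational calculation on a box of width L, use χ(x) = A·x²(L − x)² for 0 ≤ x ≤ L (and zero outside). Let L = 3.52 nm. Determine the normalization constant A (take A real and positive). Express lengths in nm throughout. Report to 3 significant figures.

A ≈ 0.0871 nm^(-9/2)

We need A² ∫|f|² dx = 1, taking the integral from 0 to L.
Expanding the polynomial and integrating term by term, the integral (without the A² prefactor) comes out to L^9/630.
So A² = (L^9/630)^(−1).
Substituting L = 3.52 gives A² = 0.007594, so A = 0.08714.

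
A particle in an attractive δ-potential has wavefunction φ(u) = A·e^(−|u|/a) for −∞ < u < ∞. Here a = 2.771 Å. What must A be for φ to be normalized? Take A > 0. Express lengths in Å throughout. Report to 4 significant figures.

The normalization condition is ∫|φ|² du = 1 from −∞ to ∞.
Carrying out the integral gives A² · a.
So A² = (a)^(−1).
With a = 2.771: A² = 0.36088 and A = 0.60073.

A ≈ 0.6007 Å^(-1/2)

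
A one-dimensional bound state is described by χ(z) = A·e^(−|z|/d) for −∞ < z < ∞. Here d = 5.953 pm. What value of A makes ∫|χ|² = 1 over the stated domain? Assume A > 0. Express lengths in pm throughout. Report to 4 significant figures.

A ≈ 0.4099 pm^(-1/2)

Normalization requires ∫|χ|² dz = 1, integrated from −∞ to ∞.
∫|χ|² dz = A²·(d).
Setting this equal to 1 gives A² = 1/(d).
Plugging in d = 5.953 yields A = 0.40986.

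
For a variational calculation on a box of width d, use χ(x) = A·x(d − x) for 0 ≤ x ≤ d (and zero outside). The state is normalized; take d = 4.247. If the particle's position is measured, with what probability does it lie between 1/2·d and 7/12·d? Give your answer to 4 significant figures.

The probability is P = ∫ |χ|² dx over [1/2·d, 7/12·d].
The normalization integral ∫|χ|²dx over the whole domain equals d^5/30·A², and A² cancels in the ratio.
In terms of u = x/d (A² and the length scale cancel between numerator and denominator), P = [∫_{1/2}^{7/12} u^2·(1 - u)^2 du] / [∫_{0}^{1} u^2·(1 - u)^2 du].
With ∫ u^2·(1 - u)^2 du = u^3·(6·u^2 - 15·u + 10)/30 + C, the region integral is ≈ 0.00511269 and the full one is 1/30.
Taking the ratio, P = 0.15338.

P ≈ 0.1534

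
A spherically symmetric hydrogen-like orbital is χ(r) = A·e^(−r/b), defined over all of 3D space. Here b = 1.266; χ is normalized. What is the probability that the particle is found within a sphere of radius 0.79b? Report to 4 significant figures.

With dV = 4πr²dr, the probability is ∫|χ|² dV over r ≤ 0.79b.
The full normalization integral is A²·[π·b^3] = 1, fixing A².
Let u = r/b; then A², 4π and the length scale all cancel, so P = ∫_{0}^{0.79} u^2·e^(-2·u) du ÷ ∫_{0}^{∞} u^2·e^(-2·u) du.
An antiderivative of u^2·e^(-2·u) is -(2·u^2 + 2·u + 1)·e^(-2·u)/4; evaluating from 0 to 0.79 gives ≈ 0.0528715, while the full integral is 1/4.
This evaluates to P = 0.21149.

P ≈ 0.2115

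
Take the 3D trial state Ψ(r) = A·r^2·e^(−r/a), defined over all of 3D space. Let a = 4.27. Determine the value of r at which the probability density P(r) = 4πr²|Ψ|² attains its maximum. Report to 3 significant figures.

The maximum of P(r) = 4πr²|Ψ|² occurs where its derivative vanishes.
This gives r = 3·a.
With a = 4.27, the most probable radial distance is 12.81.

r ≈ 12.8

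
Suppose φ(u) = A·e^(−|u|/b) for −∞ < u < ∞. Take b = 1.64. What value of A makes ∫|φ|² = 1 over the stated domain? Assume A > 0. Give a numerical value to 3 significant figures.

A ≈ 0.781

Normalization requires ∫|φ|² du = 1, integrated from −∞ to ∞.
With φ = A·e^(−|u|/b), the integral evaluates to A²·[b].
So A² = (b)^(−1).
Plugging in b = 1.64 yields A = 0.7809.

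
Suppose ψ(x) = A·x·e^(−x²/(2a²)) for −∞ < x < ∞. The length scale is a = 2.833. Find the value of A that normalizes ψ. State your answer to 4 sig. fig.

We need A² ∫|f|² dx = 1, taking the integral from −∞ to ∞.
Carrying out the integral gives A² · √(π)·a^3/2.
Hence A² = 1/[√(π)·a^3/2].
Plugging in a = 2.833 yields A = 0.22277.

A ≈ 0.2228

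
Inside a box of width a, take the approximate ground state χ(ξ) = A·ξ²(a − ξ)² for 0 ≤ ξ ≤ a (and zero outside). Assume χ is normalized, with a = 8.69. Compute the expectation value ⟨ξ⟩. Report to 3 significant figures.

⟨ξ⟩ ≈ 4.35

The expectation value is the |χ|²-weighted average of ξ: ∫ ξ|χ|² dξ.
Expanding the polynomial and integrating term by term, evaluating both integrals, ⟨ξ⟩ = a/2.
With a = 8.69, ⟨ξ⟩ = 4.345.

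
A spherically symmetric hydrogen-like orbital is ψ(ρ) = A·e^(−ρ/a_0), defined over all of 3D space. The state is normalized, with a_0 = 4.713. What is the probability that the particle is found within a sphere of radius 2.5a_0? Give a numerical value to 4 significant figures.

Integrate the radial probability density 4πρ²|ψ|² over ρ ≤ 2.5a_0.
The full normalization integral is A²·[π·a_0^3] = 1, fixing A².
In terms of u = ρ/a_0 (A², 4π and the length scale all cancel between numerator and denominator), P = [∫_{0}^{2.5} u^2·e^(-2·u) du] / [∫_{0}^{∞} u^2·e^(-2·u) du].
With ∫ u^2·e^(-2·u) du = -(2·u^2 + 2·u + 1)·e^(-2·u)/4 + C, the region integral is 1/4 - 37·e^(-5)/8 and the full one is 1/4.
This evaluates to P = 0.87535.

P ≈ 0.8753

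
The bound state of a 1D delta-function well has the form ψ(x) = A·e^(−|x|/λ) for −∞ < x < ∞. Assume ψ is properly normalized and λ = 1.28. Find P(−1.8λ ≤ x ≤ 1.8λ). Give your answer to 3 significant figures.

|ψ|² is the probability density, so P = ∫_{−1.8λ}^{1.8λ} |ψ|² dx.
Since A² = 1/(λ), this is the region integral divided by the full normalization integral.
Both integrals are even about x = 0, so only the x ≥ 0 halves are needed (the factors of 2 cancel). Substituting u = x/λ, A² and the length scale cancel in the ratio: P = ∫_{0}^{1.8} e^(-2·u) du / ∫_{0}^{∞} e^(-2·u) du.
Using ∫ e^(-2·u) du = -e^(-2·u)/2, the numerator is 1/2 - e^(-18/5)/2 and the denominator is 1/2.
Taking the ratio, P = 0.9727.

P ≈ 0.973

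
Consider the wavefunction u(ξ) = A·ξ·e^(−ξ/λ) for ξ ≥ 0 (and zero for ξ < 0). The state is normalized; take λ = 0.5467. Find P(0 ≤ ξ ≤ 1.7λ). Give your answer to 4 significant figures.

P ≈ 0.6603

|u|² is the probability density, so P = ∫_{0}^{1.7λ} |u|² dξ.
Since A² = 1/(λ^3/4), this is the region integral divided by the full normalization integral.
In terms of t = ξ/λ (A² and the length scale cancel between numerator and denominator), P = [∫_{0}^{1.7} t^2·e^(-2·t) dt] / [∫_{0}^{∞} t^2·e^(-2·t) dt].
With ∫ t^2·e^(-2·t) dt = -(2·t^2 + 2·t + 1)·e^(-2·t)/4 + C, the region integral is 1/4 - 509·e^(-17/5)/200 and the full one is 1/4.
The result is P = 0.66026.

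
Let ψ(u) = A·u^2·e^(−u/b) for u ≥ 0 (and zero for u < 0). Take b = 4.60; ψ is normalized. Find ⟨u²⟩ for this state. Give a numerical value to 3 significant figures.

The expectation value is the |ψ|²-weighted average of u^2: ∫ u^2|ψ|² du.
Evaluating both integrals, ⟨u²⟩ = 15·b^2/2.
With b = 4.60, ⟨u^2⟩ = 158.7.

⟨u^2⟩ ≈ 159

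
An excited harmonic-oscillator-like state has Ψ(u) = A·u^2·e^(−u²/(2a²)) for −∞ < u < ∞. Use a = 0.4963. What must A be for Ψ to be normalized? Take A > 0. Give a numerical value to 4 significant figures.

We need A² ∫|f|² du = 1, taking the integral from −∞ to ∞.
Differentiating ∫e^(−αu²) du = √(π/α) under α to get the higher moments, with Ψ = A·u^2·e^(−u²/(2a²)), the integral evaluates to A²·[3·√(π)·a^5/4].
Substituting a = 0.4963 gives A² = 24.983, so A = 4.9983.

A ≈ 4.998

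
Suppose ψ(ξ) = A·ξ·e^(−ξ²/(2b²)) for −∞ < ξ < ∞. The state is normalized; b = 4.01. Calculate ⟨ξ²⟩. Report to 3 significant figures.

⟨ξ²⟩ = ∫ ξ^2 |ψ|² dξ over the full domain.
With ∫_{−∞}^{∞} ξ^(2m) e^(−αξ²) dξ = (2m−1)!!·√π / (2^m α^(m+1/2)), the ratio of the moment integral to the normalization integral gives ⟨ξ²⟩ = 3·b^2/2.
Putting b = 4.01 gives 24.12.

⟨ξ^2⟩ ≈ 24.1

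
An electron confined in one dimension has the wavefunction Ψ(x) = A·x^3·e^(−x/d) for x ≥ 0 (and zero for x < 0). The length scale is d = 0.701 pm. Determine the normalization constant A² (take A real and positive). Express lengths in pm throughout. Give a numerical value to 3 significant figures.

A^2 ≈ 2.14 pm^(-7)

Normalization requires ∫|Ψ|² dx = 1, integrated from 0 to ∞.
∫|Ψ|² dx = A²·(45·d^7/8).
So A² = (45·d^7/8)^(−1).
Plugging in d = 0.701 yields A = 1.462.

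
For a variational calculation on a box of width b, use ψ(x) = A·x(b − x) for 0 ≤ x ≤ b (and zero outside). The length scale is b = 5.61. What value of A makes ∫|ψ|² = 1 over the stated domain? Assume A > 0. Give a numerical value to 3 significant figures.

A ≈ 0.0735

Require ∫ |ψ|² dx = 1 over the whole domain.
∫|ψ|² dx = A²·(b^5/30).
Setting this equal to 1 gives A² = 1/(b^5/30).
Plugging in b = 5.61 yields A = 0.07348.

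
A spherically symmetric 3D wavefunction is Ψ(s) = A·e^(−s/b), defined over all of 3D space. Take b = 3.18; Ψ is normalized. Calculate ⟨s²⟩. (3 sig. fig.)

⟨s^2⟩ ≈ 30.3

⟨s²⟩ = ∫ s^2 |Ψ|² 4πs² ds over the full domain.
Evaluating both integrals, ⟨s²⟩ = 3·b^2.
Putting b = 3.18 gives 30.34.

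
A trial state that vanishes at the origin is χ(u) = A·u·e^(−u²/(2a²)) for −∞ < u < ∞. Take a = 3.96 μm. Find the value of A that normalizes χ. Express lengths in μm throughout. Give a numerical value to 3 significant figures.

A ≈ 0.135 μm^(-3/2)

Normalization requires ∫|χ|² du = 1, integrated from −∞ to ∞.
∫|χ|² du = A²·(√(π)·a^3/2).
Setting this equal to 1 gives A² = 1/(√(π)·a^3/2).
Substituting a = 3.96 gives A² = 0.01817, so A = 0.1348.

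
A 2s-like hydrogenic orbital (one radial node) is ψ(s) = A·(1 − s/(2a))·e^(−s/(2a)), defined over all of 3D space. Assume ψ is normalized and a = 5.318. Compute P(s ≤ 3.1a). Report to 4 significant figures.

P ≈ 0.07879

Integrate the radial probability density 4πs²|ψ|² over s ≤ 3.1a.
A² is fixed by ∫₀^∞ 4πs²|ψ|² ds = 1, i.e. A² = (8·π·a^3)^(−1).
Let u = s/a; then A², 4π and the length scale all cancel, so P = ∫_{0}^{3.1} u^2·(1 - u/2)^2·e^(-u) du ÷ ∫_{0}^{∞} u^2·(1 - u/2)^2·e^(-u) du.
Using ∫ u^2·(1 - u/2)^2·e^(-u) du = -(u^4/4 + u^2 + 2·u + 2)·e^(-u), the numerator is ≈ 0.157577 and the denominator is 2.
This evaluates to P = 0.078788.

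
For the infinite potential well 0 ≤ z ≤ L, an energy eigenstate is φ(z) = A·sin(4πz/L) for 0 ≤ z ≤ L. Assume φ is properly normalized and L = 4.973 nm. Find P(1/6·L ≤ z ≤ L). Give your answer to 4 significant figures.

P ≈ 0.7989

P = ∫_{1/6·L}^{L} |φ(z)|² dz.
With A² fixed by ∫|φ|² = 1, i.e. A² = (L/2)^(−1), substitute and integrate.
In terms of u = z/L (A² and the length scale cancel between numerator and denominator), P = [∫_{1/6}^{1} sin(4·π·u)^2 du] / [∫_{0}^{1} sin(4·π·u)^2 du].
An antiderivative of sin(4·π·u)^2 is u/2 - sin(4·π·u)·cos(4·π·u)/(8·π); evaluating from 1/6 to 1 gives -√(3)/(32·π) + 5/12, while the full integral is 1/2.
Taking the ratio, P = -√(3)/(16·π) + 5/6.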